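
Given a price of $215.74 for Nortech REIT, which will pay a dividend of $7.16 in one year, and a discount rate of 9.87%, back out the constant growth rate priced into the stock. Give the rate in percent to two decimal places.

From P₀ = D₁/(r − g), the implied growth is g = r − D₁/P₀.
g = 0.0987 − 7.16/215.74 = 0.0987 − 0.03319 = 0.06551

6.55%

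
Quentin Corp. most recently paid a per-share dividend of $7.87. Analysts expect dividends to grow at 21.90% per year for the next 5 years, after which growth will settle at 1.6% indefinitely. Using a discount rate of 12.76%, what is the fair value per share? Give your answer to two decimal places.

Two-stage DDM. Project D₁…D_5 at 0.219, terminal growth 0.016, discount at r = 0.1276.
D_1 = 9.5935
D_2 = 11.6945
D_3 = 14.2556
D_4 = 17.3776
D_5 = 21.1833
Terminal value at t=5: TV = D_6/(r−g) = 21.5222/(0.1276−0.016) = 192.8514
P₀ = 9.5935/(1+0.1276)^1 + 11.6945/(1+0.1276)^2 + 14.2556/(1+0.1276)^3 + 17.3776/(1+0.1276)^4 + 21.1833/(1+0.1276)^5 + 192.8514/(1+0.1276)^5 = 155.8086

$155.81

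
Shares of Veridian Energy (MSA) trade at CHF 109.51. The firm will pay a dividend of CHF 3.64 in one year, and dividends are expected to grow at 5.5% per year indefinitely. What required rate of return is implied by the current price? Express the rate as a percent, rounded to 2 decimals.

Rearranging the constant-growth DDM: r = D₁/P₀ + g.
r = 3.6400 / 109.51 + 0.055 = 0.03324 + 0.055 = 0.08824

8.82%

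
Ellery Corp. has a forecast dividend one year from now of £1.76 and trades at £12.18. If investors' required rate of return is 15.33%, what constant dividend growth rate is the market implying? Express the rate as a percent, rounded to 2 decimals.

From P₀ = D₁/(r − g), the implied growth is g = r − D₁/P₀.
g = 0.1533 − 1.76/12.18 = 0.1533 − 0.14450 = 0.00880

0.88%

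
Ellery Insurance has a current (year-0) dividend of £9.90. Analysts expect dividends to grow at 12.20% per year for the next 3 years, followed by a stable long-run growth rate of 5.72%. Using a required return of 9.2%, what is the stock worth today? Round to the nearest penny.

£357.59

Two-stage DDM. Project D₁…D_3 at 0.122, terminal growth 0.0572, discount at r = 0.092.
D_1 = 11.1078
D_2 = 12.4630
D_3 = 13.9834
Terminal value at t=3: TV = D_4/(r−g) = 14.7833/(0.092−0.0572) = 424.8070
P₀ = 11.1078/(1+0.092)^1 + 12.4630/(1+0.092)^2 + 13.9834/(1+0.092)^3 + 424.8070/(1+0.092)^3 = 357.5919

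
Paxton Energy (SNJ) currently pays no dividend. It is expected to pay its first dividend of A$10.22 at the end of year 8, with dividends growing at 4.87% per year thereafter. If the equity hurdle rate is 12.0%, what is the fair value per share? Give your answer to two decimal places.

A$64.84

Deferred-dividend DDM. At t=7 the remaining stream is a growing perpetuity with first payment D_8 = 10.22.
V_7 = D_8/(r−g) = 10.22/(0.12−0.0487) = 143.3380
P₀ = V_7/(1+r)^7 = 143.3380/(1+0.12)^7 = 64.8388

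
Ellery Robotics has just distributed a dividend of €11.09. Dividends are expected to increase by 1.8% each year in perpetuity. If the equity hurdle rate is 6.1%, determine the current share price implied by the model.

€262.55

Gordon growth model: P₀ = D₁/(r − g). D₁ = 11.09 × (1 + 0.018) = 11.2896.
P₀ = 11.2896 / (0.061 − 0.018) = 11.2896 / 0.043 = 262.5493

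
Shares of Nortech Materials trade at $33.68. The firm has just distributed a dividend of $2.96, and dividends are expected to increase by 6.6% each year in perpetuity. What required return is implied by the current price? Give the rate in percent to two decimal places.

Rearranging the constant-growth DDM: r = D₁/P₀ + g.
D₁ = 2.96 × (1 + 0.066) = 3.1554.
r = 3.1554 / 33.68 + 0.066 = 0.09369 + 0.066 = 0.15969

15.97%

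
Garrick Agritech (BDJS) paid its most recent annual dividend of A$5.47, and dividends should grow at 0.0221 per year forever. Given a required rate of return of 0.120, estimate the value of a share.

Gordon growth model: P₀ = D₁/(r − g). D₁ = 5.47 × (1 + 0.0221) = 5.5909.
P₀ = 5.5909 / (0.12 − 0.0221) = 5.5909 / 0.0979 = 57.1081

A$57.11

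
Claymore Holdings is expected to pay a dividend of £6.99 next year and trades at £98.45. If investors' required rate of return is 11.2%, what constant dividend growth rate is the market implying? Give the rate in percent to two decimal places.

4.10%

From P₀ = D₁/(r − g), the implied growth is g = r − D₁/P₀.
g = 0.112 − 6.99/98.45 = 0.112 − 0.07100 = 0.04100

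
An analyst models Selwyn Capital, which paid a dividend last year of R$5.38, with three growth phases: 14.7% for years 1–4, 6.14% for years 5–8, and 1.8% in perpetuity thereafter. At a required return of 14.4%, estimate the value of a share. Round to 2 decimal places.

Three-stage DDM. Project D₁…D_8; terminal Gordon value at t=8 with g = 0.018; discount at r = 0.144.
D_1 = 6.1709
D_2 = 7.0780
D_3 = 8.1184
D_4 = 9.3118
D_5 = 9.8836
D_6 = 10.4904
D_7 = 11.1346
D_8 = 11.8182
TV_8 = 12.0310/(0.144−0.018) = 95.4838
P₀ = Σ Dₜ/(1+r)ᵗ + TV_8/(1+r)^8 = 72.3038

R$72.30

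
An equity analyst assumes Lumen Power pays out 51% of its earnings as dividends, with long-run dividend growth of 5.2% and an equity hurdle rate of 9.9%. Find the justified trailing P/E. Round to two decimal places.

Justified trailing P/E = b(1+g)/(r−g) = 0.51×(1+0.052)/(0.099−0.052) = 11.4153

11.42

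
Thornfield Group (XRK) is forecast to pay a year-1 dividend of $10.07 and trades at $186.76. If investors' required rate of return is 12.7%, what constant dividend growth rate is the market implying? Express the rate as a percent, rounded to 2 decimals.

7.31%

From P₀ = D₁/(r − g), the implied growth is g = r − D₁/P₀.
g = 0.127 − 10.07/186.76 = 0.127 − 0.05392 = 0.07308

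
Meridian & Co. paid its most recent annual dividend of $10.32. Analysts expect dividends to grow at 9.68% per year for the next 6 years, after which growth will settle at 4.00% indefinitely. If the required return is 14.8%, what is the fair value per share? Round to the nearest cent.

$128.52

Two-stage DDM. Project D₁…D_6 at 0.0968, terminal growth 0.04, discount at r = 0.148.
D_1 = 11.3190
D_2 = 12.4147
D_3 = 13.6164
D_4 = 14.9345
D_5 = 16.3801
D_6 = 17.9657
Terminal value at t=6: TV = D_7/(r−g) = 18.6843/(0.148−0.04) = 173.0031
P₀ = 11.3190/(1+0.148)^1 + 12.4147/(1+0.148)^2 + 13.6164/(1+0.148)^3 + 14.9345/(1+0.148)^4 + 16.3801/(1+0.148)^5 + 17.9657/(1+0.148)^6 + 173.0031/(1+0.148)^6 = 128.5210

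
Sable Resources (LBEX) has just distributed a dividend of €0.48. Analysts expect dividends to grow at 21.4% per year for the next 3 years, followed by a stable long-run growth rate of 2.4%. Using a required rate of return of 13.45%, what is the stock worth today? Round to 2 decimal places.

€7.10

Two-stage DDM. Project D₁…D_3 at 0.214, terminal growth 0.024, discount at r = 0.1345.
D_1 = 0.5827
D_2 = 0.7074
D_3 = 0.8588
Terminal value at t=3: TV = D_4/(r−g) = 0.8794/(0.1345−0.024) = 7.9586
P₀ = 0.5827/(1+0.1345)^1 + 0.7074/(1+0.1345)^2 + 0.8588/(1+0.1345)^3 + 7.9586/(1+0.1345)^3 = 7.1017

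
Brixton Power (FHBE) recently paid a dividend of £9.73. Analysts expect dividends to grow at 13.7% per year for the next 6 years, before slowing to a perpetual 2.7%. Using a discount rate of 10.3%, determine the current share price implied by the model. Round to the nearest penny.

£222.77

Two-stage DDM. Project D₁…D_6 at 0.137, terminal growth 0.027, discount at r = 0.103.
D_1 = 11.0630
D_2 = 12.5786
D_3 = 14.3019
D_4 = 16.2613
D_5 = 18.4891
D_6 = 21.0221
Terminal value at t=6: TV = D_7/(r−g) = 21.5897/(0.103−0.027) = 284.0746
P₀ = 11.0630/(1+0.103)^1 + 12.5786/(1+0.103)^2 + 14.3019/(1+0.103)^3 + 16.2613/(1+0.103)^4 + 18.4891/(1+0.103)^5 + 21.0221/(1+0.103)^6 + 284.0746/(1+0.103)^6 = 222.7659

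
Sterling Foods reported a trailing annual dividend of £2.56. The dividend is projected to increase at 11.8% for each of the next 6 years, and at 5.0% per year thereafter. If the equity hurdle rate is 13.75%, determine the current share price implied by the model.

£42.16

Two-stage DDM. Project D₁…D_6 at 0.118, terminal growth 0.05, discount at r = 0.1375.
D_1 = 2.8621
D_2 = 3.1998
D_3 = 3.5774
D_4 = 3.9995
D_5 = 4.4715
D_6 = 4.9991
Terminal value at t=6: TV = D_7/(r−g) = 5.2490/(0.1375−0.05) = 59.9891
P₀ = 2.8621/(1+0.1375)^1 + 3.1998/(1+0.1375)^2 + 3.5774/(1+0.1375)^3 + 3.9995/(1+0.1375)^4 + 4.4715/(1+0.1375)^5 + 4.9991/(1+0.1375)^6 + 59.9891/(1+0.1375)^6 = 42.1569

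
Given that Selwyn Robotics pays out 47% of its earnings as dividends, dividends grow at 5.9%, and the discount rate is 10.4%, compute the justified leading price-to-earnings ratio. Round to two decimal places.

10.44

Justified leading P/E = b/(r−g) = 0.47/(0.104−0.059) = 10.4444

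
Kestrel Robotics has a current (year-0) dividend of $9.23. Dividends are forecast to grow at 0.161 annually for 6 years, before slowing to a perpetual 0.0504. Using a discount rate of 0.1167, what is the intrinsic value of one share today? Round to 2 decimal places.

$248.28

Two-stage DDM. Project D₁…D_6 at 0.161, terminal growth 0.0504, discount at r = 0.1167.
D_1 = 10.7160
D_2 = 12.4413
D_3 = 14.4444
D_4 = 16.7699
D_5 = 19.4699
D_6 = 22.6045
Terminal value at t=6: TV = D_7/(r−g) = 23.7438/(0.1167−0.0504) = 358.1263
P₀ = 10.7160/(1+0.1167)^1 + 12.4413/(1+0.1167)^2 + 14.4444/(1+0.1167)^3 + 16.7699/(1+0.1167)^4 + 19.4699/(1+0.1167)^5 + 22.6045/(1+0.1167)^6 + 358.1263/(1+0.1167)^6 = 248.2772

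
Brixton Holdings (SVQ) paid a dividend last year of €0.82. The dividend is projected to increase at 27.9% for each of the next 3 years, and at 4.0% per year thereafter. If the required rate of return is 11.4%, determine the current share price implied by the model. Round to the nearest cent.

Two-stage DDM. Project D₁…D_3 at 0.279, terminal growth 0.04, discount at r = 0.114.
D_1 = 1.0488
D_2 = 1.3414
D_3 = 1.7156
Terminal value at t=3: TV = D_4/(r−g) = 1.7843/(0.114−0.04) = 24.1117
P₀ = 1.0488/(1+0.114)^1 + 1.3414/(1+0.114)^2 + 1.7156/(1+0.114)^3 + 24.1117/(1+0.114)^3 = 20.7044

€20.70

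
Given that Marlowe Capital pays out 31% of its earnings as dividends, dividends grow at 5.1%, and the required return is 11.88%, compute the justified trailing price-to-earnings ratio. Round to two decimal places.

Justified trailing P/E = b(1+g)/(r−g) = 0.31×(1+0.051)/(0.1188−0.051) = 4.8055

4.81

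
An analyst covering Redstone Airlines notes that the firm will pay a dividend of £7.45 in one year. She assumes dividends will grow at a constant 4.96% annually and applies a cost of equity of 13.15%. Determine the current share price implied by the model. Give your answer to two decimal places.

Gordon growth model: P₀ = D₁/(r − g), with D₁ = 7.45 given directly.
P₀ = 7.4500 / (0.1315 − 0.0496) = 7.4500 / 0.0819 = 90.9646

£90.96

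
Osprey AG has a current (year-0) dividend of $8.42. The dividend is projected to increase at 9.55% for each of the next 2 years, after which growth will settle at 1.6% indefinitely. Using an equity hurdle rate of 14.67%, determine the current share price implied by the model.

$75.47

Two-stage DDM. Project D₁…D_2 at 0.0955, terminal growth 0.016, discount at r = 0.1467.
D_1 = 9.2241
D_2 = 10.1050
Terminal value at t=2: TV = D_3/(r−g) = 10.2667/(0.1467−0.016) = 78.5516
P₀ = 9.2241/(1+0.1467)^1 + 10.1050/(1+0.1467)^2 + 78.5516/(1+0.1467)^2 = 75.4676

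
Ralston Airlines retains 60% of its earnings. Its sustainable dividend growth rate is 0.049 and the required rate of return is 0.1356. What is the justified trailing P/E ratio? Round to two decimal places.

4.85

Payout ratio b = 1 − 0.60 = 0.40.
Justified trailing P/E = b(1+g)/(r−g) = 0.40×(1+0.049)/(0.1356−0.049) = 4.8453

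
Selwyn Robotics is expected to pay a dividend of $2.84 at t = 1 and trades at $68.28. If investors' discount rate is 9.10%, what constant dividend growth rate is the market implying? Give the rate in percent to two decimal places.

From P₀ = D₁/(r − g), the implied growth is g = r − D₁/P₀.
g = 0.091 − 2.84/68.28 = 0.091 − 0.04159 = 0.04941

4.94%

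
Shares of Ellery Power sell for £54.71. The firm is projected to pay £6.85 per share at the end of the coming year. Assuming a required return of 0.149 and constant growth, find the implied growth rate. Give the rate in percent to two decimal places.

From P₀ = D₁/(r − g), the implied growth is g = r − D₁/P₀.
g = 0.149 − 6.85/54.71 = 0.149 − 0.12521 = 0.02379

2.38%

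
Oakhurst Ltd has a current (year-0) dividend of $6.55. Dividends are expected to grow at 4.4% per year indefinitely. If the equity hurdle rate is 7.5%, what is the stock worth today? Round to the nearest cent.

Gordon growth model: P₀ = D₁/(r − g). D₁ = 6.55 × (1 + 0.044) = 6.8382.
P₀ = 6.8382 / (0.075 − 0.044) = 6.8382 / 0.031 = 220.5871

$220.59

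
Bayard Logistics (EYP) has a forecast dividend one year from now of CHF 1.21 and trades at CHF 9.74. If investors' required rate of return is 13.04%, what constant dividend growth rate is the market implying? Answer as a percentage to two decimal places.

0.62%

From P₀ = D₁/(r − g), the implied growth is g = r − D₁/P₀.
g = 0.1304 − 1.21/9.74 = 0.1304 − 0.12423 = 0.00617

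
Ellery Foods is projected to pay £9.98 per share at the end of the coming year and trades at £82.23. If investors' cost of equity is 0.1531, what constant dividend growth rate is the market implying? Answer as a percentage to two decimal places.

From P₀ = D₁/(r − g), the implied growth is g = r − D₁/P₀.
g = 0.1531 − 9.98/82.23 = 0.1531 − 0.12137 = 0.03173

3.17%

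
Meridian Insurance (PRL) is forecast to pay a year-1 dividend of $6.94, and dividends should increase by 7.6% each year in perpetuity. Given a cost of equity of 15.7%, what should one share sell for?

Gordon growth model: P₀ = D₁/(r − g), with D₁ = 6.94 given directly.
P₀ = 6.9400 / (0.157 − 0.076) = 6.9400 / 0.081 = 85.6790

$85.68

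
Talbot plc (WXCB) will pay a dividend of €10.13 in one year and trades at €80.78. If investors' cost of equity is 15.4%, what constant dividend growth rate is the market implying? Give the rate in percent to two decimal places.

2.86%

From P₀ = D₁/(r − g), the implied growth is g = r − D₁/P₀.
g = 0.154 − 10.13/80.78 = 0.154 − 0.12540 = 0.02860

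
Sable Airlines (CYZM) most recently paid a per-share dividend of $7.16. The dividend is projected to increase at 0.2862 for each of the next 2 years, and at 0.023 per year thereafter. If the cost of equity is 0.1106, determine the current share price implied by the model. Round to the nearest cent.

Two-stage DDM. Project D₁…D_2 at 0.2862, terminal growth 0.023, discount at r = 0.1106.
D_1 = 9.2092
D_2 = 11.8449
Terminal value at t=2: TV = D_3/(r−g) = 12.1173/(0.1106−0.023) = 138.3253
P₀ = 9.2092/(1+0.1106)^1 + 11.8449/(1+0.1106)^2 + 138.3253/(1+0.1106)^2 = 130.0419

$130.04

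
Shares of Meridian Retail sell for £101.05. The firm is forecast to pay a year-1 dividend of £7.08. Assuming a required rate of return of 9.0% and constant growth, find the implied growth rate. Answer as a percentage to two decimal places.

From P₀ = D₁/(r − g), the implied growth is g = r − D₁/P₀.
g = 0.09 − 7.08/101.05 = 0.09 − 0.07006 = 0.01994

1.99%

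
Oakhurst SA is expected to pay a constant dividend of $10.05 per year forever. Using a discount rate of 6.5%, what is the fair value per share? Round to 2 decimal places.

Zero-growth DDM (perpetuity): P₀ = D/r = 10.05 / 0.065 = 154.6154

$154.62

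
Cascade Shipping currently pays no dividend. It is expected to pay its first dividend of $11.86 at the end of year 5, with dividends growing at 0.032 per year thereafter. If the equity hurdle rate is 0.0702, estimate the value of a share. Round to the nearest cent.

$236.68

Deferred-dividend DDM. At t=4 the remaining stream is a growing perpetuity with first payment D_5 = 11.86.
V_4 = D_5/(r−g) = 11.86/(0.0702−0.032) = 310.4712
P₀ = V_4/(1+r)^4 = 310.4712/(1+0.0702)^4 = 236.6800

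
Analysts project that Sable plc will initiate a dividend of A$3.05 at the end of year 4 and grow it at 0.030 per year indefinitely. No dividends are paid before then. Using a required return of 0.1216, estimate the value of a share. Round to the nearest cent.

Deferred-dividend DDM. At t=3 the remaining stream is a growing perpetuity with first payment D_4 = 3.05.
V_3 = D_4/(r−g) = 3.05/(0.1216−0.03) = 33.2969
P₀ = V_3/(1+r)^3 = 33.2969/(1+0.1216)^3 = 23.5988

A$23.60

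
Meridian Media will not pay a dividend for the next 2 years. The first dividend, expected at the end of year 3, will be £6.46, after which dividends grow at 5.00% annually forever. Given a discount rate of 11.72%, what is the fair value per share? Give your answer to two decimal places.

£77.02

Deferred-dividend DDM. At t=2 the remaining stream is a growing perpetuity with first payment D_3 = 6.46.
V_2 = D_3/(r−g) = 6.46/(0.1172−0.05) = 96.1310
P₀ = V_2/(1+r)^2 = 96.1310/(1+0.1172)^2 = 77.0196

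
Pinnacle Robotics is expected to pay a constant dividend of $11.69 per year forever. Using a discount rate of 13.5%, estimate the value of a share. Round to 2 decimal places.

$86.59

Zero-growth DDM (perpetuity): P₀ = D/r = 11.69 / 0.135 = 86.5926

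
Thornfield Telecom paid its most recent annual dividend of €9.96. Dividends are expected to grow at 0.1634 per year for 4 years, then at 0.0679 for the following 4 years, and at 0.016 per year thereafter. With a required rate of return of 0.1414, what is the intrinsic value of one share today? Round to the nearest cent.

Three-stage DDM. Project D₁…D_8; terminal Gordon value at t=8 with g = 0.016; discount at r = 0.1414.
D_1 = 11.5875
D_2 = 13.4809
D_3 = 15.6836
D_4 = 18.2463
D_5 = 19.4853
D_6 = 20.8083
D_7 = 22.2212
D_8 = 23.7300
TV_8 = 24.1097/(0.1414−0.016) = 192.2623
P₀ = Σ Dₜ/(1+r)ᵗ + TV_8/(1+r)^8 = 145.0484

€145.05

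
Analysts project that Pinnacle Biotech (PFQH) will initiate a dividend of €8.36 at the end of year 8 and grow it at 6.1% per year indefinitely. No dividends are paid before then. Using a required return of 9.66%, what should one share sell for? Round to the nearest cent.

€123.15

Deferred-dividend DDM. At t=7 the remaining stream is a growing perpetuity with first payment D_8 = 8.36.
V_7 = D_8/(r−g) = 8.36/(0.0966−0.061) = 234.8315
P₀ = V_7/(1+r)^7 = 234.8315/(1+0.0966)^7 = 123.1455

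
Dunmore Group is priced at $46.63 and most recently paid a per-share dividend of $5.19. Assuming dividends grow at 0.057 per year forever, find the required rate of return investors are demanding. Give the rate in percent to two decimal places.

Rearranging the constant-growth DDM: r = D₁/P₀ + g.
D₁ = 5.19 × (1 + 0.057) = 5.4858.
r = 5.4858 / 46.63 + 0.057 = 0.11765 + 0.057 = 0.17465

17.46%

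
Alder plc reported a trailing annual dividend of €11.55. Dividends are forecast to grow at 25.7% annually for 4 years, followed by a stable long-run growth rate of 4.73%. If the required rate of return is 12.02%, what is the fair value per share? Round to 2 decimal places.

€325.21

Two-stage DDM. Project D₁…D_4 at 0.257, terminal growth 0.0473, discount at r = 0.1202.
D_1 = 14.5184
D_2 = 18.2496
D_3 = 22.9397
D_4 = 28.8352
Terminal value at t=4: TV = D_5/(r−g) = 30.1991/(0.1202−0.0473) = 414.2540
P₀ = 14.5184/(1+0.1202)^1 + 18.2496/(1+0.1202)^2 + 22.9397/(1+0.1202)^3 + 28.8352/(1+0.1202)^4 + 414.2540/(1+0.1202)^4 = 325.2132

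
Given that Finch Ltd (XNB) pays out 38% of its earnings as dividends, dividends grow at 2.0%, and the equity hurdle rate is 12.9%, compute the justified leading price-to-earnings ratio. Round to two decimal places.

3.49

Justified leading P/E = b/(r−g) = 0.38/(0.129−0.02) = 3.4862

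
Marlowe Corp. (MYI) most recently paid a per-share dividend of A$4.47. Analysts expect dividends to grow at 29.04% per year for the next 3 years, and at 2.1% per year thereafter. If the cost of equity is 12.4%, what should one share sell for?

A$84.83

Two-stage DDM. Project D₁…D_3 at 0.2904, terminal growth 0.021, discount at r = 0.124.
D_1 = 5.7681
D_2 = 7.4431
D_3 = 9.6046
Terminal value at t=3: TV = D_4/(r−g) = 9.8063/(0.124−0.021) = 95.2070
P₀ = 5.7681/(1+0.124)^1 + 7.4431/(1+0.124)^2 + 9.6046/(1+0.124)^3 + 95.2070/(1+0.124)^3 = 84.8325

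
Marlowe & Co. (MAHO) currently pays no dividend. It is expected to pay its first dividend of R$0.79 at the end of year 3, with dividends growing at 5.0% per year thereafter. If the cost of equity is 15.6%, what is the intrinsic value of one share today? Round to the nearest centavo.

R$5.58

Deferred-dividend DDM. At t=2 the remaining stream is a growing perpetuity with first payment D_3 = 0.79.
V_2 = D_3/(r−g) = 0.79/(0.156−0.05) = 7.4528
P₀ = V_2/(1+r)^2 = 7.4528/(1+0.156)^2 = 5.5771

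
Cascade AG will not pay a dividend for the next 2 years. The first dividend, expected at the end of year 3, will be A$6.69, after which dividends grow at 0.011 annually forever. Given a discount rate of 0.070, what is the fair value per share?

Deferred-dividend DDM. At t=2 the remaining stream is a growing perpetuity with first payment D_3 = 6.69.
V_2 = D_3/(r−g) = 6.69/(0.07−0.011) = 113.3898
P₀ = V_2/(1+r)^2 = 113.3898/(1+0.07)^2 = 99.0391

A$99.04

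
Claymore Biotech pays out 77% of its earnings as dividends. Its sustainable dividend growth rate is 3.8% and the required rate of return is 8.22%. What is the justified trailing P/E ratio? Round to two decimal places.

Justified trailing P/E = b(1+g)/(r−g) = 0.77×(1+0.038)/(0.0822−0.038) = 18.0828

18.08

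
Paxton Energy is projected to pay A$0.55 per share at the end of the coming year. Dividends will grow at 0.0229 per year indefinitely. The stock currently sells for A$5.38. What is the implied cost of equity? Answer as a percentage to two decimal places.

Rearranging the constant-growth DDM: r = D₁/P₀ + g.
r = 0.5500 / 5.38 + 0.0229 = 0.10223 + 0.0229 = 0.12513

12.51%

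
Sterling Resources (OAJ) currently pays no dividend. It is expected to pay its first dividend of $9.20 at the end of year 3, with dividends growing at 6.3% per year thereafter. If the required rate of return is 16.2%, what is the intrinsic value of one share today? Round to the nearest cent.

$68.82

Deferred-dividend DDM. At t=2 the remaining stream is a growing perpetuity with first payment D_3 = 9.20.
V_2 = D_3/(r−g) = 9.20/(0.162−0.063) = 92.9293
P₀ = V_2/(1+r)^2 = 92.9293/(1+0.162)^2 = 68.8241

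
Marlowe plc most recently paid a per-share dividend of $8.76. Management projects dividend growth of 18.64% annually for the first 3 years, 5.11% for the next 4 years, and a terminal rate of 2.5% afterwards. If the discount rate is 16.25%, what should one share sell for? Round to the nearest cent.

Three-stage DDM. Project D₁…D_7; terminal Gordon value at t=7 with g = 0.025; discount at r = 0.1625.
D_1 = 10.3929
D_2 = 12.3301
D_3 = 14.6284
D_4 = 15.3759
D_5 = 16.1616
D_6 = 16.9875
D_7 = 17.8556
TV_7 = 18.3020/(0.1625−0.025) = 133.1051
P₀ = Σ Dₜ/(1+r)ᵗ + TV_7/(1+r)^7 = 102.9054

$102.91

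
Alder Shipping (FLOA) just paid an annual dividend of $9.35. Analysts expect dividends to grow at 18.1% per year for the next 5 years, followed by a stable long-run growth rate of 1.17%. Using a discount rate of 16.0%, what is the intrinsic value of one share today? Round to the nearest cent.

$119.12

Two-stage DDM. Project D₁…D_5 at 0.181, terminal growth 0.0117, discount at r = 0.16.
D_1 = 11.0424
D_2 = 13.0410
D_3 = 15.4014
D_4 = 18.1891
D_5 = 21.4813
Terminal value at t=5: TV = D_6/(r−g) = 21.7327/(0.16−0.0117) = 146.5452
P₀ = 11.0424/(1+0.16)^1 + 13.0410/(1+0.16)^2 + 15.4014/(1+0.16)^3 + 18.1891/(1+0.16)^4 + 21.4813/(1+0.16)^5 + 146.5452/(1+0.16)^5 = 119.1232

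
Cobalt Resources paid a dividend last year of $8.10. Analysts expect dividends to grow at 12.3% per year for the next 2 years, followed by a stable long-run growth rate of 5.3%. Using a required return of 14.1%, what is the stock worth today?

Two-stage DDM. Project D₁…D_2 at 0.123, terminal growth 0.053, discount at r = 0.141.
D_1 = 9.0963
D_2 = 10.2151
Terminal value at t=2: TV = D_3/(r−g) = 10.7565/(0.141−0.053) = 122.2335
P₀ = 9.0963/(1+0.141)^1 + 10.2151/(1+0.141)^2 + 122.2335/(1+0.141)^2 = 109.7086

$109.71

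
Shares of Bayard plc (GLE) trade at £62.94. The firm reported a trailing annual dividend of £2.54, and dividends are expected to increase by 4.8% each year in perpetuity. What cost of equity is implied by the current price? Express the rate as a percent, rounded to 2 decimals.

Rearranging the constant-growth DDM: r = D₁/P₀ + g.
D₁ = 2.54 × (1 + 0.048) = 2.6619.
r = 2.6619 / 62.94 + 0.048 = 0.04229 + 0.048 = 0.09029

9.03%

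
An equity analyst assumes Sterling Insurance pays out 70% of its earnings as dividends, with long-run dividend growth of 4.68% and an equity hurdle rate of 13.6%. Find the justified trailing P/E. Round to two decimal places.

8.21

Justified trailing P/E = b(1+g)/(r−g) = 0.70×(1+0.0468)/(0.136−0.0468) = 8.2148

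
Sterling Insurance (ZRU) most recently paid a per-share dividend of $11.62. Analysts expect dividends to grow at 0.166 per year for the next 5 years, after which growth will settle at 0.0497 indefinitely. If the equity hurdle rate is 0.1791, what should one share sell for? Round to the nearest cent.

Two-stage DDM. Project D₁…D_5 at 0.166, terminal growth 0.0497, discount at r = 0.1791.
D_1 = 13.5489
D_2 = 15.7980
D_3 = 18.4205
D_4 = 21.4783
D_5 = 25.0437
Terminal value at t=5: TV = D_6/(r−g) = 26.2884/(0.1791−0.0497) = 203.1561
P₀ = 13.5489/(1+0.1791)^1 + 15.7980/(1+0.1791)^2 + 18.4205/(1+0.1791)^3 + 21.4783/(1+0.1791)^4 + 25.0437/(1+0.1791)^5 + 203.1561/(1+0.1791)^5 = 145.3328

$145.33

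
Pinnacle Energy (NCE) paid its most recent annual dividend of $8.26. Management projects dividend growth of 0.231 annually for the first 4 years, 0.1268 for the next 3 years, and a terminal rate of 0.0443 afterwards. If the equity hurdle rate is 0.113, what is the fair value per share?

Three-stage DDM. Project D₁…D_7; terminal Gordon value at t=7 with g = 0.0443; discount at r = 0.113.
D_1 = 10.1681
D_2 = 12.5169
D_3 = 15.4083
D_4 = 18.9676
D_5 = 21.3727
D_6 = 24.0827
D_7 = 27.1364
TV_7 = 28.3386/(0.113−0.0443) = 412.4975
P₀ = Σ Dₜ/(1+r)ᵗ + TV_7/(1+r)^7 = 275.7485

$275.75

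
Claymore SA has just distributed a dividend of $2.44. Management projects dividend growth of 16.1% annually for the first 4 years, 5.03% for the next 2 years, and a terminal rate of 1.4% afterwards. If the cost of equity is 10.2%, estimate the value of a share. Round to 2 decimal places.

Three-stage DDM. Project D₁…D_6; terminal Gordon value at t=6 with g = 0.014; discount at r = 0.102.
D_1 = 2.8328
D_2 = 3.2889
D_3 = 3.8184
D_4 = 4.4332
D_5 = 4.6562
D_6 = 4.8904
TV_6 = 4.9589/(0.102−0.014) = 56.3509
P₀ = Σ Dₜ/(1+r)ᵗ + TV_6/(1+r)^6 = 48.1976

$48.20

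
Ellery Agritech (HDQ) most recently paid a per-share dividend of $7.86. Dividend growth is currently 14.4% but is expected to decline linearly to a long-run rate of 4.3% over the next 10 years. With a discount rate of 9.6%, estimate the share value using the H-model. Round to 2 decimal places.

H-model: P₀ = D₀[(1+g_L) + H(g_S−g_L)]/(r−g_L), with H = 10/2 = 5.
P₀ = 7.86 × [(1+0.043) + 5×(0.144−0.043)] / (0.096−0.043)
   = 7.86 × 1.5480 / 0.053 = 229.5713

$229.57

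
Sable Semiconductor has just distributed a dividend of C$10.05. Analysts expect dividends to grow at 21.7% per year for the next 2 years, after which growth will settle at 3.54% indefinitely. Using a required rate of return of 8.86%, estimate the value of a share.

Two-stage DDM. Project D₁…D_2 at 0.217, terminal growth 0.0354, discount at r = 0.0886.
D_1 = 12.2309
D_2 = 14.8849
Terminal value at t=2: TV = D_3/(r−g) = 15.4119/(0.0886−0.0354) = 289.6968
P₀ = 12.2309/(1+0.0886)^1 + 14.8849/(1+0.0886)^2 + 289.6968/(1+0.0886)^2 = 268.2556

C$268.26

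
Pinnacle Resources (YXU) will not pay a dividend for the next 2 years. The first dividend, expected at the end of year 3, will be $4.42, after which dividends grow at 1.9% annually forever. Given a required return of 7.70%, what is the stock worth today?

Deferred-dividend DDM. At t=2 the remaining stream is a growing perpetuity with first payment D_3 = 4.42.
V_2 = D_3/(r−g) = 4.42/(0.077−0.019) = 76.2069
P₀ = V_2/(1+r)^2 = 76.2069/(1+0.077)^2 = 65.6996

$65.70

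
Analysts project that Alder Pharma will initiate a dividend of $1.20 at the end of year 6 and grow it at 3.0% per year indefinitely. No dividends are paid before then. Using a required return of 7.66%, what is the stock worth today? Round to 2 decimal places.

$17.80

Deferred-dividend DDM. At t=5 the remaining stream is a growing perpetuity with first payment D_6 = 1.20.
V_5 = D_6/(r−g) = 1.20/(0.0766−0.03) = 25.7511
P₀ = V_5/(1+r)^5 = 25.7511/(1+0.0766)^5 = 17.8042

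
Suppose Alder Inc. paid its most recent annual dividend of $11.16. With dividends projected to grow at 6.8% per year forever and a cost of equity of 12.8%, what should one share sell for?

$198.65

Gordon growth model: P₀ = D₁/(r − g). D₁ = 11.16 × (1 + 0.068) = 11.9189.
P₀ = 11.9189 / (0.128 − 0.068) = 11.9189 / 0.06 = 198.6480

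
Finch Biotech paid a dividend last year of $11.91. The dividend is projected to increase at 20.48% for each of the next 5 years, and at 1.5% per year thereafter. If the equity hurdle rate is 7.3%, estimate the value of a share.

$457.42

Two-stage DDM. Project D₁…D_5 at 0.2048, terminal growth 0.015, discount at r = 0.073.
D_1 = 14.3492
D_2 = 17.2879
D_3 = 20.8284
D_4 = 25.0941
D_5 = 30.2334
Terminal value at t=5: TV = D_6/(r−g) = 30.6869/(0.073−0.015) = 529.0840
P₀ = 14.3492/(1+0.073)^1 + 17.2879/(1+0.073)^2 + 20.8284/(1+0.073)^3 + 25.0941/(1+0.073)^4 + 30.2334/(1+0.073)^5 + 529.0840/(1+0.073)^5 = 457.4213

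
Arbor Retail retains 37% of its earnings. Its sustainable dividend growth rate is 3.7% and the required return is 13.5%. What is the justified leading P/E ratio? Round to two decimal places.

6.43

Payout ratio b = 1 − 0.37 = 0.63.
Justified leading P/E = b/(r−g) = 0.63/(0.135−0.037) = 6.4286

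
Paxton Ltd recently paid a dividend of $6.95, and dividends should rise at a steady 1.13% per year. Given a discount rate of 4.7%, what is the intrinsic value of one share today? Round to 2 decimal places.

$196.88

Gordon growth model: P₀ = D₁/(r − g). D₁ = 6.95 × (1 + 0.0113) = 7.0285.
P₀ = 7.0285 / (0.047 − 0.0113) = 7.0285 / 0.0357 = 196.8777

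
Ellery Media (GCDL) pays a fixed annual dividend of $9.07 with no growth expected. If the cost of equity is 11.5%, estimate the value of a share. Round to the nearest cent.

Zero-growth DDM (perpetuity): P₀ = D/r = 9.07 / 0.115 = 78.8696

$78.87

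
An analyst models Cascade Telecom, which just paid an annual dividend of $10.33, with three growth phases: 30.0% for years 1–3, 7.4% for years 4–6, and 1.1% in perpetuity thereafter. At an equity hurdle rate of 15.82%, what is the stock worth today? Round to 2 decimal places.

$156.97

Three-stage DDM. Project D₁…D_6; terminal Gordon value at t=6 with g = 0.011; discount at r = 0.1582.
D_1 = 13.4290
D_2 = 17.4577
D_3 = 22.6950
D_4 = 24.3744
D_5 = 26.1781
D_6 = 28.1153
TV_6 = 28.4246/(0.1582−0.011) = 193.1019
P₀ = Σ Dₜ/(1+r)ᵗ + TV_6/(1+r)^6 = 156.9701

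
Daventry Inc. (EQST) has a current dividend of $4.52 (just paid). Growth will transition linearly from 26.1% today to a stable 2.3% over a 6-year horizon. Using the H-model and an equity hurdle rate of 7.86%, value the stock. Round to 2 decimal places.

$141.21

H-model: P₀ = D₀[(1+g_L) + H(g_S−g_L)]/(r−g_L), with H = 6/2 = 3.
P₀ = 4.52 × [(1+0.023) + 3×(0.261−0.023)] / (0.0786−0.023)
   = 4.52 × 1.7370 / 0.0556 = 141.2094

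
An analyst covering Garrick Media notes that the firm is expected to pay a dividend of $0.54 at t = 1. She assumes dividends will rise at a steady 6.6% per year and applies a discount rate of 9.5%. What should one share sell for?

Gordon growth model: P₀ = D₁/(r − g), with D₁ = 0.54 given directly.
P₀ = 0.5400 / (0.095 − 0.066) = 0.5400 / 0.029 = 18.6207

$18.62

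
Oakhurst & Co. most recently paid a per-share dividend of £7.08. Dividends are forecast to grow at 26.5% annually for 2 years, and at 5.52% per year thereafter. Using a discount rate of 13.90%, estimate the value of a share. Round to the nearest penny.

Two-stage DDM. Project D₁…D_2 at 0.265, terminal growth 0.0552, discount at r = 0.139.
D_1 = 8.9562
D_2 = 11.3296
Terminal value at t=2: TV = D_3/(r−g) = 11.9550/(0.139−0.0552) = 142.6609
P₀ = 8.9562/(1+0.139)^1 + 11.3296/(1+0.139)^2 + 142.6609/(1+0.139)^2 = 126.5621

£126.56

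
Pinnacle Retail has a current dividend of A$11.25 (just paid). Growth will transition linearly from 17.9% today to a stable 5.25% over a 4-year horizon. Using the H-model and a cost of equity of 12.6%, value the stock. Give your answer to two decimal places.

H-model: P₀ = D₀[(1+g_L) + H(g_S−g_L)]/(r−g_L), with H = 4/2 = 2.
P₀ = 11.25 × [(1+0.0525) + 2×(0.179−0.0525)] / (0.126−0.0525)
   = 11.25 × 1.3055 / 0.0735 = 199.8214

A$199.82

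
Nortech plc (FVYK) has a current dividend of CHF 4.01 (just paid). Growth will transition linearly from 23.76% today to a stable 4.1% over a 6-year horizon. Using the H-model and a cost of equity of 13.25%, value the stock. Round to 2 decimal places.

CHF 71.47

H-model: P₀ = D₀[(1+g_L) + H(g_S−g_L)]/(r−g_L), with H = 6/2 = 3.
P₀ = 4.01 × [(1+0.041) + 3×(0.2376−0.041)] / (0.1325−0.041)
   = 4.01 × 1.6308 / 0.0915 = 71.4700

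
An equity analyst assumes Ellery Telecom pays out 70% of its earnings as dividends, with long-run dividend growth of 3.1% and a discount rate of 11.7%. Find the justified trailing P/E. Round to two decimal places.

Justified trailing P/E = b(1+g)/(r−g) = 0.70×(1+0.031)/(0.117−0.031) = 8.3919

8.39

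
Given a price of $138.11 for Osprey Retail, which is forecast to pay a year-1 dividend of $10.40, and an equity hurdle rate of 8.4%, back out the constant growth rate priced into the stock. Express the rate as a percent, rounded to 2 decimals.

0.87%

From P₀ = D₁/(r − g), the implied growth is g = r − D₁/P₀.
g = 0.084 − 10.40/138.11 = 0.084 − 0.07530 = 0.00870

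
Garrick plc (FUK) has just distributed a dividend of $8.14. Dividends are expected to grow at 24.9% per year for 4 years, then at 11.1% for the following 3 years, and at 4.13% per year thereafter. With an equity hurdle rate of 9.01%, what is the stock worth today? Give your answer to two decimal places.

Three-stage DDM. Project D₁…D_7; terminal Gordon value at t=7 with g = 0.0413; discount at r = 0.0901.
D_1 = 10.1669
D_2 = 12.6984
D_3 = 15.8603
D_4 = 19.8095
D_5 = 22.0084
D_6 = 24.4513
D_7 = 27.1654
TV_7 = 28.2873/(0.0901−0.0413) = 579.6587
P₀ = Σ Dₜ/(1+r)ᵗ + TV_7/(1+r)^7 = 406.8941

$406.89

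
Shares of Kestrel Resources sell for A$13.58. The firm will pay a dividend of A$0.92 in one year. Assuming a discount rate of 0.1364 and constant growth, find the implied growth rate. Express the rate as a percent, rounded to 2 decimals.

From P₀ = D₁/(r − g), the implied growth is g = r − D₁/P₀.
g = 0.1364 − 0.92/13.58 = 0.1364 − 0.06775 = 0.06865

6.87%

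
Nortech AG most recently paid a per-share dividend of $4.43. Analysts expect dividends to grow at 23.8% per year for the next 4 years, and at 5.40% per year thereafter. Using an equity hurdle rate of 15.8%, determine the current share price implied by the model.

$79.65

Two-stage DDM. Project D₁…D_4 at 0.238, terminal growth 0.054, discount at r = 0.158.
D_1 = 5.4843
D_2 = 6.7896
D_3 = 8.4055
D_4 = 10.4061
Terminal value at t=4: TV = D_5/(r−g) = 10.9680/(0.158−0.054) = 105.4614
P₀ = 5.4843/(1+0.158)^1 + 6.7896/(1+0.158)^2 + 8.4055/(1+0.158)^3 + 10.4061/(1+0.158)^4 + 105.4614/(1+0.158)^4 = 79.6481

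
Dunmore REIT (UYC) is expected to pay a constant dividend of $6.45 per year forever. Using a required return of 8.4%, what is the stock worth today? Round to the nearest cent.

Zero-growth DDM (perpetuity): P₀ = D/r = 6.45 / 0.084 = 76.7857

$76.79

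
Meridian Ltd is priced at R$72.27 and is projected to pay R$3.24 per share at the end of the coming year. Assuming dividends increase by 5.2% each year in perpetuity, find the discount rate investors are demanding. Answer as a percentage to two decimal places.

Rearranging the constant-growth DDM: r = D₁/P₀ + g.
r = 3.2400 / 72.27 + 0.052 = 0.04483 + 0.052 = 0.09683

9.68%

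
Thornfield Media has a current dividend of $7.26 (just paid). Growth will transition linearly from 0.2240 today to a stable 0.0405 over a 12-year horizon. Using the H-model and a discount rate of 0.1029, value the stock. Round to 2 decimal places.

$249.16

H-model: P₀ = D₀[(1+g_L) + H(g_S−g_L)]/(r−g_L), with H = 12/2 = 6.
P₀ = 7.26 × [(1+0.0405) + 6×(0.224−0.0405)] / (0.1029−0.0405)
   = 7.26 × 2.1415 / 0.0624 = 249.1553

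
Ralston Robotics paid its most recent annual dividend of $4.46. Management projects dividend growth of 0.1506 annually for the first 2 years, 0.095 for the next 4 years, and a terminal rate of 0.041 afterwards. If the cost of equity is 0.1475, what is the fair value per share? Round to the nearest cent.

Three-stage DDM. Project D₁…D_6; terminal Gordon value at t=6 with g = 0.041; discount at r = 0.1475.
D_1 = 5.1317
D_2 = 5.9045
D_3 = 6.4654
D_4 = 7.0797
D_5 = 7.7522
D_6 = 8.4887
TV_6 = 8.8367/(0.1475−0.041) = 82.9738
P₀ = Σ Dₜ/(1+r)ᵗ + TV_6/(1+r)^6 = 61.2762

$61.28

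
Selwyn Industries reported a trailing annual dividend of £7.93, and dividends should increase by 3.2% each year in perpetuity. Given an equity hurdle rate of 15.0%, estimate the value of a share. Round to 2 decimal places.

Gordon growth model: P₀ = D₁/(r − g). D₁ = 7.93 × (1 + 0.032) = 8.1838.
P₀ = 8.1838 / (0.15 − 0.032) = 8.1838 / 0.118 = 69.3539

£69.35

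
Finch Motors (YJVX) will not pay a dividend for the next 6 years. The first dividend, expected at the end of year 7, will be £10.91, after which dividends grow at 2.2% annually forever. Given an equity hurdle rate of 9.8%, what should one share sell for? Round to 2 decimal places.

Deferred-dividend DDM. At t=6 the remaining stream is a growing perpetuity with first payment D_7 = 10.91.
V_6 = D_7/(r−g) = 10.91/(0.098−0.022) = 143.5526
P₀ = V_6/(1+r)^6 = 143.5526/(1+0.098)^6 = 81.9214

£81.92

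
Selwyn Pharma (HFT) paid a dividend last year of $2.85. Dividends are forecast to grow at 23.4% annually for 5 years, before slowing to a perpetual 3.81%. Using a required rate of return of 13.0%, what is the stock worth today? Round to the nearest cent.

Two-stage DDM. Project D₁…D_5 at 0.234, terminal growth 0.0381, discount at r = 0.13.
D_1 = 3.5169
D_2 = 4.3399
D_3 = 5.3554
D_4 = 6.6085
D_5 = 8.1549
Terminal value at t=5: TV = D_6/(r−g) = 8.4656/(0.13−0.0381) = 92.1180
P₀ = 3.5169/(1+0.13)^1 + 4.3399/(1+0.13)^2 + 5.3554/(1+0.13)^3 + 6.6085/(1+0.13)^4 + 8.1549/(1+0.13)^5 + 92.1180/(1+0.13)^5 = 68.6998

$68.70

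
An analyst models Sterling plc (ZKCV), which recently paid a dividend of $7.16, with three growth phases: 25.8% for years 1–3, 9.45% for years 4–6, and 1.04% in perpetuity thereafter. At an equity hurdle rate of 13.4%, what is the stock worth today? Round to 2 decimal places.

$125.70

Three-stage DDM. Project D₁…D_6; terminal Gordon value at t=6 with g = 0.0104; discount at r = 0.134.
D_1 = 9.0073
D_2 = 11.3312
D_3 = 14.2546
D_4 = 15.6017
D_5 = 17.0760
D_6 = 18.6897
TV_6 = 18.8841/(0.134−0.0104) = 152.7837
P₀ = Σ Dₜ/(1+r)ᵗ + TV_6/(1+r)^6 = 125.7038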